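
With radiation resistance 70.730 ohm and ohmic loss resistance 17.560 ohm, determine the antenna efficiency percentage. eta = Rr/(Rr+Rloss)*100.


eta = 70.730 / (70.730 + 17.560) * 100 = 80.11%

80.11%


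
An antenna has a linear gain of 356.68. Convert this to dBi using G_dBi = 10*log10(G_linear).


G_dBi = 10 * log10(356.68) = 25.52 dBi

25.52 dBi


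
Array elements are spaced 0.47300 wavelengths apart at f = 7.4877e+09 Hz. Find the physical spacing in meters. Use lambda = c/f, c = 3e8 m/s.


lambda = c / f = 3.0000e+08 / 7.4877e+09 = 0.04006571 m
d = 0.47300 * 0.04006571 = 0.01895 m

0.01895 m


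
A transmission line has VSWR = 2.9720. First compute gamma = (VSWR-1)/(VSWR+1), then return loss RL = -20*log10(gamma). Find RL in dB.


gamma = (2.9720 - 1) / (2.9720 + 1) = 0.4964753
RL = -20 * log10(0.4964753) = 6.082 dB

6.082 dB


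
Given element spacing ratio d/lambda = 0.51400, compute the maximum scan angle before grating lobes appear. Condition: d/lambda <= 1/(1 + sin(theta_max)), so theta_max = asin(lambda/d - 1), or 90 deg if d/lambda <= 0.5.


lambda/d - 1 = 1/0.51400 - 1 = 0.9455253
theta_max = asin(0.9455253) = 71.00 deg

71.00 deg


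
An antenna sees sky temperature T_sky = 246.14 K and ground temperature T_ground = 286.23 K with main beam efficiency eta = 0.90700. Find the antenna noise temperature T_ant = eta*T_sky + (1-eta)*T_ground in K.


T_ant = 0.90700 * 246.14 + (1 - 0.90700) * 286.23 = 249.9 K

249.9 K


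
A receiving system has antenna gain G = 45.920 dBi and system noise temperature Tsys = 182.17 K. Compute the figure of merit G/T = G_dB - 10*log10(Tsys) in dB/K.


G/T = 45.920 - 10*log10(182.17) = 45.920 - 22.60477 = 23.32 dB/K

23.32 dB/K


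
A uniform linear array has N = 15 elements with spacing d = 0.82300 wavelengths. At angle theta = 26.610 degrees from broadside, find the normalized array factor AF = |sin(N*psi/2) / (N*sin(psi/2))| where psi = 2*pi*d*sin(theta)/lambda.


psi = 2*pi*0.82300*sin(26.610 deg) = 2.316197 rad
AF = |sin(15*2.316197/2) / (15*sin(2.316197/2))| = 0.07246

0.07246


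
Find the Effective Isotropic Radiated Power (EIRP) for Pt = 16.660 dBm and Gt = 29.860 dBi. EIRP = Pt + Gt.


EIRP = Pt + Gt = 16.660 + 29.860 = 46.52 dBm

46.52 dBm


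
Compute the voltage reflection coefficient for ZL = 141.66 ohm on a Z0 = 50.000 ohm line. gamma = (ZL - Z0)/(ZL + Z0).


gamma = (141.66 - 50.000) / (141.66 + 50.000) = 0.4782

0.4782


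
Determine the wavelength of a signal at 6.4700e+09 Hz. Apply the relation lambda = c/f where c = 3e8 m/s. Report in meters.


lambda = c / f = 3.0000e+08 / 6.4700e+09 = 0.04637 m

0.04637 m


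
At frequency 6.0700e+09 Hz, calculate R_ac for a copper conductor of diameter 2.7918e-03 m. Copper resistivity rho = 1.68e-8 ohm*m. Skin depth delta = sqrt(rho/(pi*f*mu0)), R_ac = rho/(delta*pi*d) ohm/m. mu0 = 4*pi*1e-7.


delta = sqrt(1.68e-8 / (pi * 6.0700e+09 * 4*pi*1e-7)) = 8.372987e-07 m
R_ac = 1.68e-8 / (8.372987e-07 * pi * 2.7918e-03) = 2.288 ohm/m

2.288 ohm/m


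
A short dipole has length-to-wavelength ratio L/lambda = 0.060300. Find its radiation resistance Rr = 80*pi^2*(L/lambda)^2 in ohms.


Rr = 80 * pi^2 * (0.060300)^2 = 80 * 9.869604 * 3.636090e-03 = 2.871 ohm

2.871 ohm


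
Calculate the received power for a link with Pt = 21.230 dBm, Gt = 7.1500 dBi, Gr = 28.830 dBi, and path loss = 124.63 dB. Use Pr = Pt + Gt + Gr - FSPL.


Pr = 21.230 + 7.1500 + 28.830 - 124.63 = -67.42 dBm

-67.42 dBm


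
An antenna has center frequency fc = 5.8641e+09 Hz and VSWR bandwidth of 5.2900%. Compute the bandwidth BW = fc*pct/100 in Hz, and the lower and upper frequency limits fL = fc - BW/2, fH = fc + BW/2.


BW = 5.8641e+09 * 5.2900/100 = 3.102109e+08 Hz
fL = 5.8641e+09 - 3.102109e+08/2 = 5.709e+09 Hz
fH = 5.8641e+09 + 3.102109e+08/2 = 6.019e+09 Hz

BW=3.102e+08 Hz, fL=5.709e+09 Hz, fH=6.019e+09 Hz


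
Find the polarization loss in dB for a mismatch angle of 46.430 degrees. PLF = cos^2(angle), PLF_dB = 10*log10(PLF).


PLF_linear = cos^2(46.430 deg) = 0.4750522
PLF_dB = 10 * log10(0.4750522) = -3.233 dB

-3.233 dB


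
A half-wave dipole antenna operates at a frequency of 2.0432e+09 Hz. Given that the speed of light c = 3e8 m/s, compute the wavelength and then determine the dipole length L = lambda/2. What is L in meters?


lambda = c / f = 3.0000e+08 / 2.0432e+09 = 0.1468285 m
L = lambda / 2 = 0.1468285 / 2 = 0.07341 m

0.07341 m


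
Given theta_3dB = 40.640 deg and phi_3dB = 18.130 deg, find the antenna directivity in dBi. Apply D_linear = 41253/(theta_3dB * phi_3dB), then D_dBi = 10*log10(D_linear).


D_linear = 41253 / (40.640 * 18.130) = 55.98917
D_dBi = 10 * log10(55.98917) = 17.48 dBi

17.48 dBi


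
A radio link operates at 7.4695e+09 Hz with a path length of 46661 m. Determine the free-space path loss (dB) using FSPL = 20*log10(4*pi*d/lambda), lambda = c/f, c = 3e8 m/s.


lambda = c / f = 3.0000e+08 / 7.4695e+09 = 0.04016333 m
FSPL = 20 * log10(4*pi*46661/0.04016333) = 143.3 dB

143.3 dB


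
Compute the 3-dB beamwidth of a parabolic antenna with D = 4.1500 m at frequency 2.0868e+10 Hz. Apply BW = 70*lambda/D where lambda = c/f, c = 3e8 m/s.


lambda = c / f = 3.0000e+08 / 2.0868e+10 = 0.01437608 m
BW = 70 * 0.01437608 / 4.1500 = 0.2425 deg

0.2425 deg


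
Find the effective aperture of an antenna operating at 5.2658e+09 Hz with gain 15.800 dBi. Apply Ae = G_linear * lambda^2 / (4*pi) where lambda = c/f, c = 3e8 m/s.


lambda = c / f = 3.0000e+08 / 5.2658e+09 = 0.05697140 m
G_linear = 10^(15.800/10) = 38.01894
Ae = G_linear * lambda^2 / (4*pi) = 38.01894 * 0.05697140^2 / (4*pi) = 9.820e-03 m^2

9.820e-03 m^2


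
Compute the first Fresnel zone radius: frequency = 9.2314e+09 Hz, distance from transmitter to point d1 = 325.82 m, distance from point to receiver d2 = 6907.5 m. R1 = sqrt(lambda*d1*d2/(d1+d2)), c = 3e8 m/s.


lambda = c / f = 3.0000e+08 / 9.2314e+09 = 0.03249778 m
R1 = sqrt(0.03249778 * 325.82 * 6907.5 / (325.82 + 6907.5)) = 3.180 m

3.180 m


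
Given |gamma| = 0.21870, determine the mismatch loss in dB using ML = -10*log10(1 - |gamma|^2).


ML = -10 * log10(1 - 0.21870^2) = -10 * log10(0.95217031) = 0.2129 dB

0.2129 dB


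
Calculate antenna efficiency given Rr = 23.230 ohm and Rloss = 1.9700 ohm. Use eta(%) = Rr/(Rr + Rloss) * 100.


eta = 23.230 / (23.230 + 1.9700) * 100 = 92.18%

92.18%


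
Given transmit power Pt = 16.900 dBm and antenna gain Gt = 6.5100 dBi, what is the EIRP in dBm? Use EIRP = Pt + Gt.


EIRP = Pt + Gt = 16.900 + 6.5100 = 23.41 dBm

23.41 dBm


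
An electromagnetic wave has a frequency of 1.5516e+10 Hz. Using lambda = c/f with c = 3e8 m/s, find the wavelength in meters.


lambda = c / f = 3.0000e+08 / 1.5516e+10 = 0.01933 m

0.01933 m


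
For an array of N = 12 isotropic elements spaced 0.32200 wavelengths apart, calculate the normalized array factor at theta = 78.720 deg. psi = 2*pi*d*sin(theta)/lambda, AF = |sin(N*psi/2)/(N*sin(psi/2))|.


psi = 2*pi*0.32200*sin(78.720 deg) = 1.984104 rad
AF = |sin(12*1.984104/2) / (12*sin(1.984104/2))| = 0.06117

0.06117


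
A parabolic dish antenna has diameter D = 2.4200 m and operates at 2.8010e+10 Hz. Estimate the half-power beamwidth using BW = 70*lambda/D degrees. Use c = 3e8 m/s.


lambda = c / f = 3.0000e+08 / 2.8010e+10 = 0.01071046 m
BW = 70 * 0.01071046 / 2.4200 = 0.3098 deg

0.3098 deg


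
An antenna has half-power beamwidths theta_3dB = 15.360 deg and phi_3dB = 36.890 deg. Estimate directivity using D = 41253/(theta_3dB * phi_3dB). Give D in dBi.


D_linear = 41253 / (15.360 * 36.890) = 72.80407
D_dBi = 10 * log10(72.80407) = 18.62 dBi

18.62 dBi


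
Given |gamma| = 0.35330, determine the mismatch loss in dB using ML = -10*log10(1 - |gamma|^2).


ML = -10 * log10(1 - 0.35330^2) = -10 * log10(0.87517911) = 0.5790 dB

0.5790 dB


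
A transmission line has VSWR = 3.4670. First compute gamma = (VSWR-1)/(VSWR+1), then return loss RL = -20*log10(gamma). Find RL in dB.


gamma = (3.4670 - 1) / (3.4670 + 1) = 0.5522722
RL = -20 * log10(0.5522722) = 5.157 dB

5.157 dB


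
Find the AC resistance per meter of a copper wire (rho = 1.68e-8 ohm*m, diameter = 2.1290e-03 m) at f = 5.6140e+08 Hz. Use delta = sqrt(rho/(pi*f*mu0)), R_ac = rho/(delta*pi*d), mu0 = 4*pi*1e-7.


delta = sqrt(1.68e-8 / (pi * 5.6140e+08 * 4*pi*1e-7)) = 2.753205e-06 m
R_ac = 1.68e-8 / (2.753205e-06 * pi * 2.1290e-03) = 0.9123 ohm/m

0.9123 ohm/m


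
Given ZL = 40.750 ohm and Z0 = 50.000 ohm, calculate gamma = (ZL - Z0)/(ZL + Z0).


gamma = (40.750 - 50.000) / (40.750 + 50.000) = -0.1019

-0.1019


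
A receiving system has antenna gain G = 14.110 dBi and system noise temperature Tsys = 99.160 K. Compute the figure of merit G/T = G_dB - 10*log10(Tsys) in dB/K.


G/T = 14.110 - 10*log10(99.160) = 14.110 - 19.96337 = -5.853 dB/K

-5.853 dB/K


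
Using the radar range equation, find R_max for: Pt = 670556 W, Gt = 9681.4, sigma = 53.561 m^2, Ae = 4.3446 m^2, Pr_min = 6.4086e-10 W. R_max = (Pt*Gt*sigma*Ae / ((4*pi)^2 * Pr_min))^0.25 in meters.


R^4 = 670556*9681.4*53.561*4.3446 / ((4*pi)^2 * 6.4086e-10) = 1.492756e+19
R_max = 1.492756e+19^0.25 = 62158 m

62158 m


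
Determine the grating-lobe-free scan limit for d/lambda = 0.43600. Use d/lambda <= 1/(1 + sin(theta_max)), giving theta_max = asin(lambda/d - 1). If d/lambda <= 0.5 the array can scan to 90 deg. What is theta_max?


lambda/d - 1 = 1/0.43600 - 1 = 1.293578 >= 1
d/lambda <= 0.5, so the array can scan to endfire without grating lobes: theta_max = 90 deg

90 deg


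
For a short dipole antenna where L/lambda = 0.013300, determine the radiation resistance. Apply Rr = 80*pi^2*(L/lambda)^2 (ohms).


Rr = 80 * pi^2 * (0.013300)^2 = 80 * 9.869604 * 1.768900e-04 = 0.1397 ohm

0.1397 ohm


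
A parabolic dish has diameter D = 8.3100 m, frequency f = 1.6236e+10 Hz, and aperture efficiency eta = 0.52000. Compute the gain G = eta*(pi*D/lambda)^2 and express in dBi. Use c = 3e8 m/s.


lambda = c / f = 3.0000e+08 / 1.6236e+10 = 0.01847746 m
G_linear = 0.52000 * (pi * 8.3100 / 0.01847746)^2 = 1.038056e+06
G_dBi = 10 * log10(1.038056e+06) = 60.16 dBi

60.16 dBi


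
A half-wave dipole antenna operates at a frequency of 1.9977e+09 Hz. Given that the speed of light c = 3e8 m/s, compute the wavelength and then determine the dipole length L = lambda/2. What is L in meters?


lambda = c / f = 3.0000e+08 / 1.9977e+09 = 0.1501727 m
L = lambda / 2 = 0.1501727 / 2 = 0.07509 m

0.07509 m


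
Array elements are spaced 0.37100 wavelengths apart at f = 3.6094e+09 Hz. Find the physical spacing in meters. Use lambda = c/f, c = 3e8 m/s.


lambda = c / f = 3.0000e+08 / 3.6094e+09 = 0.08311631 m
d = 0.37100 * 0.08311631 = 0.03084 m

0.03084 m


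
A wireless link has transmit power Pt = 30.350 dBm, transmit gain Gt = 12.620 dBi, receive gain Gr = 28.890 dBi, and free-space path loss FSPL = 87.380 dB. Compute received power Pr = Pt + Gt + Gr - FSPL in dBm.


Pr = 30.350 + 12.620 + 28.890 - 87.380 = -15.52 dBm

-15.52 dBm


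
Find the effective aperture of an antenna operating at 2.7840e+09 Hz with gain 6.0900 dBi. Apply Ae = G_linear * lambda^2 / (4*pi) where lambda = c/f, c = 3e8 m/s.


lambda = c / f = 3.0000e+08 / 2.7840e+09 = 0.1077586 m
G_linear = 10^(6.0900/10) = 4.064433
Ae = G_linear * lambda^2 / (4*pi) = 4.064433 * 0.1077586^2 / (4*pi) = 3.756e-03 m^2

3.756e-03 m^2


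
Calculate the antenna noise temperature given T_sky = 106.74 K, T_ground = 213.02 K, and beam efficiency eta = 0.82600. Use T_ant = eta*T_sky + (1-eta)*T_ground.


T_ant = 0.82600 * 106.74 + (1 - 0.82600) * 213.02 = 125.2 K

125.2 K


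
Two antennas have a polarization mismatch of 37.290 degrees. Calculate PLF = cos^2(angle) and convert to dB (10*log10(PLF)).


PLF_linear = cos^2(37.290 deg) = 0.6329463
PLF_dB = 10 * log10(0.6329463) = -1.986 dB

-1.986 dB


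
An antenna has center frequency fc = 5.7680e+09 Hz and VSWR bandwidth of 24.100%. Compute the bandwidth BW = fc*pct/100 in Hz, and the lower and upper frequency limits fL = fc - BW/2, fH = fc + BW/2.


BW = 5.7680e+09 * 24.100/100 = 1.390088e+09 Hz
fL = 5.7680e+09 - 1.390088e+09/2 = 5.073e+09 Hz
fH = 5.7680e+09 + 1.390088e+09/2 = 6.463e+09 Hz

BW=1.390e+09 Hz, fL=5.073e+09 Hz, fH=6.463e+09 Hz


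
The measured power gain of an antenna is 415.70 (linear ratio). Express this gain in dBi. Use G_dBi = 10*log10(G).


G_dBi = 10 * log10(415.70) = 26.19 dBi

26.19 dBi


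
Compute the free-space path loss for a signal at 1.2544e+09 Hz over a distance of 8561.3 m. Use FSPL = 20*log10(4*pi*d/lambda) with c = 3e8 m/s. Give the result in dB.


lambda = c / f = 3.0000e+08 / 1.2544e+09 = 0.2391582 m
FSPL = 20 * log10(4*pi*8561.3/0.2391582) = 113.1 dB

113.1 dB


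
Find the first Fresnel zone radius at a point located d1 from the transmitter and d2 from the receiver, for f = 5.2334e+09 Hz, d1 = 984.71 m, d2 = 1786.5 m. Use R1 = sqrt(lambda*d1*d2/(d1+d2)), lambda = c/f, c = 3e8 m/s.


lambda = c / f = 3.0000e+08 / 5.2334e+09 = 0.05732411 m
R1 = sqrt(0.05732411 * 984.71 * 1786.5 / (984.71 + 1786.5)) = 6.032 m

6.032 m


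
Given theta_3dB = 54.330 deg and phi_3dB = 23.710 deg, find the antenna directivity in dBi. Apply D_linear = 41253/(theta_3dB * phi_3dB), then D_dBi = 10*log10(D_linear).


D_linear = 41253 / (54.330 * 23.710) = 32.02464
D_dBi = 10 * log10(32.02464) = 15.05 dBi

15.05 dBi


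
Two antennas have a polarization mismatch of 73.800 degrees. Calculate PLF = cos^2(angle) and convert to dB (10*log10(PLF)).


PLF_linear = cos^2(73.800 deg) = 0.07783604
PLF_dB = 10 * log10(0.07783604) = -11.09 dB

-11.09 dB


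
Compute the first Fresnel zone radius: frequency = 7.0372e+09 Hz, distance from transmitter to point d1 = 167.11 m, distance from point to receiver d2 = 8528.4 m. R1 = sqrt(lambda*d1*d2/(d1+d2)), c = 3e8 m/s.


lambda = c / f = 3.0000e+08 / 7.0372e+09 = 0.04263059 m
R1 = sqrt(0.04263059 * 167.11 * 8528.4 / (167.11 + 8528.4)) = 2.643 m

2.643 m


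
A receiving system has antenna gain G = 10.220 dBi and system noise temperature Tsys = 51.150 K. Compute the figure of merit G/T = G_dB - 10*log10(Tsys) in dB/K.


G/T = 10.220 - 10*log10(51.150) = 10.220 - 17.08846 = -6.868 dB/K

-6.868 dB/K


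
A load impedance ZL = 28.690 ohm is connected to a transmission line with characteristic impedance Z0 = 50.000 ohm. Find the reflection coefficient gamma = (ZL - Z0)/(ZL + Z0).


gamma = (28.690 - 50.000) / (28.690 + 50.000) = -0.2708

-0.2708


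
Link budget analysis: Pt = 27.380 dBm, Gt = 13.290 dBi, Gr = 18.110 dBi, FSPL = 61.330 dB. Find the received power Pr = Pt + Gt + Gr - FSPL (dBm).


Pr = 27.380 + 13.290 + 18.110 - 61.330 = -2.55 dBm

-2.55 dBm


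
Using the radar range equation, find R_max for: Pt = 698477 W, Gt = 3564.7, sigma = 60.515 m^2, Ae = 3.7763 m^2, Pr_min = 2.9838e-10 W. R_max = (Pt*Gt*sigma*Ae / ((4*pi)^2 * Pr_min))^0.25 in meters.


R^4 = 698477*3564.7*60.515*3.7763 / ((4*pi)^2 * 2.9838e-10) = 1.207578e+19
R_max = 1.207578e+19^0.25 = 58949 m

58949 m


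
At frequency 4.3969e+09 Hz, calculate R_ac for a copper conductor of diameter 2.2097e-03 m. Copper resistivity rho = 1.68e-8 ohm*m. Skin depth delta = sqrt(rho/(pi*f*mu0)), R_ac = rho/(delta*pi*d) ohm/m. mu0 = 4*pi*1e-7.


delta = sqrt(1.68e-8 / (pi * 4.3969e+09 * 4*pi*1e-7)) = 9.837879e-07 m
R_ac = 1.68e-8 / (9.837879e-07 * pi * 2.2097e-03) = 2.460 ohm/m

2.460 ohm/m


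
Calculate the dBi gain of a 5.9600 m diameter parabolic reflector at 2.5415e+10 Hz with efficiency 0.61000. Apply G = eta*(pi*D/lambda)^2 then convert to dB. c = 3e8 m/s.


lambda = c / f = 3.0000e+08 / 2.5415e+10 = 0.01180405 m
G_linear = 0.61000 * (pi * 5.9600 / 0.01180405)^2 = 1.534829e+06
G_dBi = 10 * log10(1.534829e+06) = 61.86 dBi

61.86 dBi


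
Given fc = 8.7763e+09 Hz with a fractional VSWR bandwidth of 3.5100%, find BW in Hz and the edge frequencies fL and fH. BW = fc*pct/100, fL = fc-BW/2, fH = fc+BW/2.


BW = 8.7763e+09 * 3.5100/100 = 3.080481e+08 Hz
fL = 8.7763e+09 - 3.080481e+08/2 = 8.622e+09 Hz
fH = 8.7763e+09 + 3.080481e+08/2 = 8.930e+09 Hz

BW=3.080e+08 Hz, fL=8.622e+09 Hz, fH=8.930e+09 Hz


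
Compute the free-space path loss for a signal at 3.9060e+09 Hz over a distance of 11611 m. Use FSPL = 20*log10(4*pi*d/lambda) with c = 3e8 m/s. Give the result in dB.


lambda = c / f = 3.0000e+08 / 3.9060e+09 = 0.07680492 m
FSPL = 20 * log10(4*pi*11611/0.07680492) = 125.6 dB

125.6 dB


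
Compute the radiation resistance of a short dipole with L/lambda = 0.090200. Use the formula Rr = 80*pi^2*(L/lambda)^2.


Rr = 80 * pi^2 * (0.090200)^2 = 80 * 9.869604 * 8.136040e-03 = 6.424 ohm

6.424 ohm


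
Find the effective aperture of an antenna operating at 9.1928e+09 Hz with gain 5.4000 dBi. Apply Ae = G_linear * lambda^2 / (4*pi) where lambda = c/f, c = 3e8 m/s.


lambda = c / f = 3.0000e+08 / 9.1928e+09 = 0.03263424 m
G_linear = 10^(5.4000/10) = 3.467369
Ae = G_linear * lambda^2 / (4*pi) = 3.467369 * 0.03263424^2 / (4*pi) = 2.939e-04 m^2

2.939e-04 m^2


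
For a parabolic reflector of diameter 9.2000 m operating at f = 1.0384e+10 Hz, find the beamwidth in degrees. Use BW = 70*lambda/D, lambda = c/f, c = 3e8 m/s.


lambda = c / f = 3.0000e+08 / 1.0384e+10 = 0.02889060 m
BW = 70 * 0.02889060 / 9.2000 = 0.2198 deg

0.2198 deg


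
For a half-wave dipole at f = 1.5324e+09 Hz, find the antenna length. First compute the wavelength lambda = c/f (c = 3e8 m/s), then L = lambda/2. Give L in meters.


lambda = c / f = 3.0000e+08 / 1.5324e+09 = 0.1957713 m
L = lambda / 2 = 0.1957713 / 2 = 0.09789 m

0.09789 m


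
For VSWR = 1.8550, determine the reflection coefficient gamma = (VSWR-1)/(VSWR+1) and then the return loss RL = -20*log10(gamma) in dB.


gamma = (1.8550 - 1) / (1.8550 + 1) = 0.2994746
RL = -20 * log10(0.2994746) = 10.47 dB

10.47 dB


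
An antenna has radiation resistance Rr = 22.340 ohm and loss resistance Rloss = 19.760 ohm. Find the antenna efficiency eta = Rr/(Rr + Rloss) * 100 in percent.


eta = 22.340 / (22.340 + 19.760) * 100 = 53.06%

53.06%


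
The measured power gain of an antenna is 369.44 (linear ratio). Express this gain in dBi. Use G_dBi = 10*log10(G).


G_dBi = 10 * log10(369.44) = 25.68 dBi

25.68 dBi


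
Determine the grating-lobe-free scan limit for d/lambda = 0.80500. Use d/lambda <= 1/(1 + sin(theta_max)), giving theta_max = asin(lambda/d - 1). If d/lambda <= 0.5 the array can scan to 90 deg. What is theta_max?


lambda/d - 1 = 1/0.80500 - 1 = 0.2422360
theta_max = asin(0.2422360) = 14.02 deg

14.02 deg


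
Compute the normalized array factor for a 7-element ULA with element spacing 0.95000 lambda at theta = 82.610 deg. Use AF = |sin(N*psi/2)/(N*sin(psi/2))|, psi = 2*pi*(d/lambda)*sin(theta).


psi = 2*pi*0.95000*sin(82.610 deg) = 5.919445 rad
AF = |sin(7*5.919445/2) / (7*sin(5.919445/2))| = 0.7551

0.7551


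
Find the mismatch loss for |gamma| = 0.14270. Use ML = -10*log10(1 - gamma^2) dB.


ML = -10 * log10(1 - 0.14270^2) = -10 * log10(0.97963671) = 0.08935 dB

0.08935 dB


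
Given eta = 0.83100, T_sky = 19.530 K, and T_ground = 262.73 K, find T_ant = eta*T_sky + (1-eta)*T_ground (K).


T_ant = 0.83100 * 19.530 + (1 - 0.83100) * 262.73 = 60.63 K

60.63 K


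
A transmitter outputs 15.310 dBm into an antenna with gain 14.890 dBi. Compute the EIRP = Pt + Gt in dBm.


EIRP = Pt + Gt = 15.310 + 14.890 = 30.20 dBm

30.20 dBm


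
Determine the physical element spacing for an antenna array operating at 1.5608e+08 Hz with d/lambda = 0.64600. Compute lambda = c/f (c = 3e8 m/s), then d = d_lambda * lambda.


lambda = c / f = 3.0000e+08 / 1.5608e+08 = 1.922091 m
d = 0.64600 * 1.922091 = 1.242 m

1.242 m


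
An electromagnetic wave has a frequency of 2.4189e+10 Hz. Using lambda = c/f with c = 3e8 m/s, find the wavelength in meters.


lambda = c / f = 3.0000e+08 / 2.4189e+10 = 0.01240 m

0.01240 m


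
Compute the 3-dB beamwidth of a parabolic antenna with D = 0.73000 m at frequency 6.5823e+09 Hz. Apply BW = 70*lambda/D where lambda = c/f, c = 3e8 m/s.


lambda = c / f = 3.0000e+08 / 6.5823e+09 = 0.04557677 m
BW = 70 * 0.04557677 / 0.73000 = 4.370 deg

4.370 deg


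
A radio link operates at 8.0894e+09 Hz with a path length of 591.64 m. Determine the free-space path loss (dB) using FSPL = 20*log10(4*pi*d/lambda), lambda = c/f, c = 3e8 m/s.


lambda = c / f = 3.0000e+08 / 8.0894e+09 = 0.03708557 m
FSPL = 20 * log10(4*pi*591.64/0.03708557) = 106.0 dB

106.0 dB


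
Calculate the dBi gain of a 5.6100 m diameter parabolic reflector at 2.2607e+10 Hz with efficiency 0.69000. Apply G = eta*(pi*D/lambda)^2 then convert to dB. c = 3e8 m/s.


lambda = c / f = 3.0000e+08 / 2.2607e+10 = 0.01327023 m
G_linear = 0.69000 * (pi * 5.6100 / 0.01327023)^2 = 1.217076e+06
G_dBi = 10 * log10(1.217076e+06) = 60.85 dBi

60.85 dBi


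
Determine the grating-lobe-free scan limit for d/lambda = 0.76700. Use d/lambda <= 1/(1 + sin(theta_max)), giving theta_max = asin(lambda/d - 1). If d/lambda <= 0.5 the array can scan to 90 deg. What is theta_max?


lambda/d - 1 = 1/0.76700 - 1 = 0.3037810
theta_max = asin(0.3037810) = 17.68 deg

17.68 deg


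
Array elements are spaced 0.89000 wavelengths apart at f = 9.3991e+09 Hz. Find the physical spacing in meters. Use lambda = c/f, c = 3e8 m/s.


lambda = c / f = 3.0000e+08 / 9.3991e+09 = 0.03191795 m
d = 0.89000 * 0.03191795 = 0.02841 m

0.02841 m


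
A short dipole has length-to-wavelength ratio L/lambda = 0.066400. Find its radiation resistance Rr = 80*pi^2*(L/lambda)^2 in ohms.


Rr = 80 * pi^2 * (0.066400)^2 = 80 * 9.869604 * 4.408960e-03 = 3.481 ohm

3.481 ohm


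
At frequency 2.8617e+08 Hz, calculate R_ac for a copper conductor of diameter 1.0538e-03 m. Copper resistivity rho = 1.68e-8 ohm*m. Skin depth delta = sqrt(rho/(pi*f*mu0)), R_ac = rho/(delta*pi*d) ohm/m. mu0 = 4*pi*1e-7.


delta = sqrt(1.68e-8 / (pi * 2.8617e+08 * 4*pi*1e-7)) = 3.856228e-06 m
R_ac = 1.68e-8 / (3.856228e-06 * pi * 1.0538e-03) = 1.316 ohm/m

1.316 ohm/m


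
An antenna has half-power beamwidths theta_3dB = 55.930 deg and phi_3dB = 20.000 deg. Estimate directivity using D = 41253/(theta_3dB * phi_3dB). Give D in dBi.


D_linear = 41253 / (55.930 * 20.000) = 36.87913
D_dBi = 10 * log10(36.87913) = 15.67 dBi

15.67 dBi


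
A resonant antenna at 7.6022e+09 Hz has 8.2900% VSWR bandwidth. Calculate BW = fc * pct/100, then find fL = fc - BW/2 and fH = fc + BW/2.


BW = 7.6022e+09 * 8.2900/100 = 6.302224e+08 Hz
fL = 7.6022e+09 - 6.302224e+08/2 = 7.287e+09 Hz
fH = 7.6022e+09 + 6.302224e+08/2 = 7.917e+09 Hz

BW=6.302e+08 Hz, fL=7.287e+09 Hz, fH=7.917e+09 Hz


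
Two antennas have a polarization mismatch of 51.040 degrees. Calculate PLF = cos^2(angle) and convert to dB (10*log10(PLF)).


PLF_linear = cos^2(51.040 deg) = 0.3953614
PLF_dB = 10 * log10(0.3953614) = -4.030 dB

-4.030 dB


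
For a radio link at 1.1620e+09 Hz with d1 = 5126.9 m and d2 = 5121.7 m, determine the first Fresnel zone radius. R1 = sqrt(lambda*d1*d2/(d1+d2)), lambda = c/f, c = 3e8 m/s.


lambda = c / f = 3.0000e+08 / 1.1620e+09 = 0.2581756 m
R1 = sqrt(0.2581756 * 5126.9 * 5121.7 / (5126.9 + 5121.7)) = 25.72 m

25.72 m


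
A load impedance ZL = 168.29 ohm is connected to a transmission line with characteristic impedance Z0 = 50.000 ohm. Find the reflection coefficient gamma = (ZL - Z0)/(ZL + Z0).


gamma = (168.29 - 50.000) / (168.29 + 50.000) = 0.5419

0.5419


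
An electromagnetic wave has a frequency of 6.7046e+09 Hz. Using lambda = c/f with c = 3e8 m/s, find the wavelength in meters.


lambda = c / f = 3.0000e+08 / 6.7046e+09 = 0.04475 m

0.04475 m


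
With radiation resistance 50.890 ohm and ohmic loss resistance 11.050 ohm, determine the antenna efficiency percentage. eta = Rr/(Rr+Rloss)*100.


eta = 50.890 / (50.890 + 11.050) * 100 = 82.16%

82.16%


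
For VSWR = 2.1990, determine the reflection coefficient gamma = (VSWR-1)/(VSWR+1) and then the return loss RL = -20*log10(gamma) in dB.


gamma = (2.1990 - 1) / (2.1990 + 1) = 0.3748046
RL = -20 * log10(0.3748046) = 8.524 dB

8.524 dB


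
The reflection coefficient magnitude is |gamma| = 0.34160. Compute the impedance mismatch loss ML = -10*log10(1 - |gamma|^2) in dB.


ML = -10 * log10(1 - 0.34160^2) = -10 * log10(0.88330944) = 0.5389 dB

0.5389 dB


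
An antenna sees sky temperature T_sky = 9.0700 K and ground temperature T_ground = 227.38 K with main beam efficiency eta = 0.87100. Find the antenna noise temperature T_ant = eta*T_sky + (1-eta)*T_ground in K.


T_ant = 0.87100 * 9.0700 + (1 - 0.87100) * 227.38 = 37.23 K

37.23 K


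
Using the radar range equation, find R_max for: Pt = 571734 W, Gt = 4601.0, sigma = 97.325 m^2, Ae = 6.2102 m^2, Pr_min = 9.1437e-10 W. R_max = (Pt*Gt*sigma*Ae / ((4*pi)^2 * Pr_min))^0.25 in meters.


R^4 = 571734*4601.0*97.325*6.2102 / ((4*pi)^2 * 9.1437e-10) = 1.101120e+19
R_max = 1.101120e+19^0.25 = 57605 m

57605 m


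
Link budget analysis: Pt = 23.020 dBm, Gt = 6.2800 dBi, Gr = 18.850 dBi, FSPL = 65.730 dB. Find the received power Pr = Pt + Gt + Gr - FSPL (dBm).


Pr = 23.020 + 6.2800 + 18.850 - 65.730 = -17.58 dBm

-17.58 dBm


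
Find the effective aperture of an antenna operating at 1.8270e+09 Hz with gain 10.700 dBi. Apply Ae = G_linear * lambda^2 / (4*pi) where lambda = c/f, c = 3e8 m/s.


lambda = c / f = 3.0000e+08 / 1.8270e+09 = 0.1642036 m
G_linear = 10^(10.700/10) = 11.74898
Ae = G_linear * lambda^2 / (4*pi) = 11.74898 * 0.1642036^2 / (4*pi) = 0.02521 m^2

0.02521 m^2


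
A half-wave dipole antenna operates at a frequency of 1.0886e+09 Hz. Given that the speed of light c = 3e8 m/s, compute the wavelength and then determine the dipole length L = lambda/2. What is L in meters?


lambda = c / f = 3.0000e+08 / 1.0886e+09 = 0.2755833 m
L = lambda / 2 = 0.2755833 / 2 = 0.1378 m

0.1378 m


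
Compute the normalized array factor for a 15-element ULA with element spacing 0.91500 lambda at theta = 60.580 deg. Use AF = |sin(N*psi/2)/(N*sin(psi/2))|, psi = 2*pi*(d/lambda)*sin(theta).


psi = 2*pi*0.91500*sin(60.580 deg) = 5.007723 rad
AF = |sin(15*5.007723/2) / (15*sin(5.007723/2))| = 0.01576

0.01576


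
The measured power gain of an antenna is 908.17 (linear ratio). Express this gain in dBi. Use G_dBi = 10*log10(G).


G_dBi = 10 * log10(908.17) = 29.58 dBi

29.58 dBi


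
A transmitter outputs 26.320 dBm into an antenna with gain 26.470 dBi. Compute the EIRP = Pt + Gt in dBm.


EIRP = Pt + Gt = 26.320 + 26.470 = 52.79 dBm

52.79 dBm


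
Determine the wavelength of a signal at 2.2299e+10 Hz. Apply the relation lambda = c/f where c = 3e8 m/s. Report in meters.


lambda = c / f = 3.0000e+08 / 2.2299e+10 = 0.01345 m

0.01345 m


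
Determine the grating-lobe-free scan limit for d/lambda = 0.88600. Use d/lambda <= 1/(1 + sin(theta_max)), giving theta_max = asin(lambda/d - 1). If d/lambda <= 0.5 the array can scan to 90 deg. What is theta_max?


lambda/d - 1 = 1/0.88600 - 1 = 0.1286682
theta_max = asin(0.1286682) = 7.393 deg

7.393 deg


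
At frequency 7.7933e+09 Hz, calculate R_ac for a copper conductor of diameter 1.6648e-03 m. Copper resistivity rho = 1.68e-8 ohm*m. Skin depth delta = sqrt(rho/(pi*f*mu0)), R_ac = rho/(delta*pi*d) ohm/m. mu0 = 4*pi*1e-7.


delta = sqrt(1.68e-8 / (pi * 7.7933e+09 * 4*pi*1e-7)) = 7.389483e-07 m
R_ac = 1.68e-8 / (7.389483e-07 * pi * 1.6648e-03) = 4.347 ohm/m

4.347 ohm/m


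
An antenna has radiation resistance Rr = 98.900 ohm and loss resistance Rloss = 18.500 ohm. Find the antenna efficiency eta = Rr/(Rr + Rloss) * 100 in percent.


eta = 98.900 / (98.900 + 18.500) * 100 = 84.24%

84.24%


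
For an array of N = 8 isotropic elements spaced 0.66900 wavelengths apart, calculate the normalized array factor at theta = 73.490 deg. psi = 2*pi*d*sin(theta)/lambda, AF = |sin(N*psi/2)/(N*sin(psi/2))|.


psi = 2*pi*0.66900*sin(73.490 deg) = 4.030143 rad
AF = |sin(8*4.030143/2) / (8*sin(4.030143/2))| = 0.05551

0.05551


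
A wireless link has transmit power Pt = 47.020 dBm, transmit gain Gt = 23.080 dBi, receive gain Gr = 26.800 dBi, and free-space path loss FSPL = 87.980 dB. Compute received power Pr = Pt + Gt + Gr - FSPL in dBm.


Pr = 47.020 + 23.080 + 26.800 - 87.980 = 8.92 dBm

8.92 dBm


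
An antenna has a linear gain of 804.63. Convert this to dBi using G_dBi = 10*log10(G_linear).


G_dBi = 10 * log10(804.63) = 29.06 dBi

29.06 dBi


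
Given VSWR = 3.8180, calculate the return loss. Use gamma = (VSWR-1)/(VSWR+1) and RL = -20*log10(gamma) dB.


gamma = (3.8180 - 1) / (3.8180 + 1) = 0.5848900
RL = -20 * log10(0.5848900) = 4.659 dB

4.659 dB


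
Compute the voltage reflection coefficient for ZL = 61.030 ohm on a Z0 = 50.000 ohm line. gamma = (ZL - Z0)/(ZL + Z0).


gamma = (61.030 - 50.000) / (61.030 + 50.000) = 0.09934

0.09934


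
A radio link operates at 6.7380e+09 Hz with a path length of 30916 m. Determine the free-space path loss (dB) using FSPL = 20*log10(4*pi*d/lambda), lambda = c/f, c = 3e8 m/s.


lambda = c / f = 3.0000e+08 / 6.7380e+09 = 0.04452360 m
FSPL = 20 * log10(4*pi*30916/0.04452360) = 138.8 dB

138.8 dB


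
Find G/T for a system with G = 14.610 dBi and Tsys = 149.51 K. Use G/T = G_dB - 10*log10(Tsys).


G/T = 14.610 - 10*log10(149.51) = 14.610 - 21.74670 = -7.137 dB/K

-7.137 dB/K


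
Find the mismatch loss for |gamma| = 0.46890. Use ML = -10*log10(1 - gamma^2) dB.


ML = -10 * log10(1 - 0.46890^2) = -10 * log10(0.78013279) = 1.078 dB

1.078 dB


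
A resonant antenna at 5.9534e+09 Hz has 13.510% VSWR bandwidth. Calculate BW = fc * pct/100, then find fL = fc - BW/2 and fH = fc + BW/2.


BW = 5.9534e+09 * 13.510/100 = 8.043043e+08 Hz
fL = 5.9534e+09 - 8.043043e+08/2 = 5.551e+09 Hz
fH = 5.9534e+09 + 8.043043e+08/2 = 6.356e+09 Hz

BW=8.043e+08 Hz, fL=5.551e+09 Hz, fH=6.356e+09 Hz


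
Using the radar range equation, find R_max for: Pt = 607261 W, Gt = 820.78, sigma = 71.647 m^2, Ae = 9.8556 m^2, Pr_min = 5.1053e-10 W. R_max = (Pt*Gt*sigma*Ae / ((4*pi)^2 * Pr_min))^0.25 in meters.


R^4 = 607261*820.78*71.647*9.8556 / ((4*pi)^2 * 5.1053e-10) = 4.365583e+18
R_max = 4.365583e+18^0.25 = 45710 m

45710 m


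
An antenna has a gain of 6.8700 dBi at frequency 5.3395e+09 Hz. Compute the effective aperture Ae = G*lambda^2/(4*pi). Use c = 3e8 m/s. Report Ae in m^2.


lambda = c / f = 3.0000e+08 / 5.3395e+09 = 0.05618504 m
G_linear = 10^(6.8700/10) = 4.864072
Ae = G_linear * lambda^2 / (4*pi) = 4.864072 * 0.05618504^2 / (4*pi) = 1.222e-03 m^2

1.222e-03 m^2


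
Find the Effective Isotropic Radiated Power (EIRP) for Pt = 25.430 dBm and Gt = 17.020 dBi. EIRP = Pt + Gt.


EIRP = Pt + Gt = 25.430 + 17.020 = 42.45 dBm

42.45 dBm


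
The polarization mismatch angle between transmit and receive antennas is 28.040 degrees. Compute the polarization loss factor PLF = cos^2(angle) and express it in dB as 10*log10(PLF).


PLF_linear = cos^2(28.040 deg) = 0.7790174
PLF_dB = 10 * log10(0.7790174) = -1.085 dB

-1.085 dB


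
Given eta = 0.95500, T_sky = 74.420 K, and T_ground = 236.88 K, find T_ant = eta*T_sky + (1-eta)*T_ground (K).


T_ant = 0.95500 * 74.420 + (1 - 0.95500) * 236.88 = 81.73 K

81.73 K


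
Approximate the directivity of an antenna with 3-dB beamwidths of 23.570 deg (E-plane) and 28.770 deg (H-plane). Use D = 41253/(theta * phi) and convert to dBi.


D_linear = 41253 / (23.570 * 28.770) = 60.83536
D_dBi = 10 * log10(60.83536) = 17.84 dBi

17.84 dBi


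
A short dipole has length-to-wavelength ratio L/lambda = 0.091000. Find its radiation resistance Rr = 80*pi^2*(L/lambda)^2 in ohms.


Rr = 80 * pi^2 * (0.091000)^2 = 80 * 9.869604 * 8.281000e-03 = 6.538 ohm

6.538 ohm


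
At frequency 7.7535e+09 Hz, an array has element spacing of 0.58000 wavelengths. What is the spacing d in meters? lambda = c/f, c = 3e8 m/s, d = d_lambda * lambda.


lambda = c / f = 3.0000e+08 / 7.7535e+09 = 0.03869220 m
d = 0.58000 * 0.03869220 = 0.02244 m

0.02244 m


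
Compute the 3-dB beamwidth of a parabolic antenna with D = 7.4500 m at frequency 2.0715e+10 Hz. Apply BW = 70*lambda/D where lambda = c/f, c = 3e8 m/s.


lambda = c / f = 3.0000e+08 / 2.0715e+10 = 0.01448226 m
BW = 70 * 0.01448226 / 7.4500 = 0.1361 deg

0.1361 deg


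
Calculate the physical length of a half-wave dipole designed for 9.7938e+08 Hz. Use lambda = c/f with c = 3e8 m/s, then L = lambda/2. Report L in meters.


lambda = c / f = 3.0000e+08 / 9.7938e+08 = 0.3063162 m
L = lambda / 2 = 0.3063162 / 2 = 0.1532 m

0.1532 m


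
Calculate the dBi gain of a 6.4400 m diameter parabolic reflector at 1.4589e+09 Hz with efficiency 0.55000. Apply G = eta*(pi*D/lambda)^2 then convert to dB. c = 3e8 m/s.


lambda = c / f = 3.0000e+08 / 1.4589e+09 = 0.2056344 m
G_linear = 0.55000 * (pi * 6.4400 / 0.2056344)^2 = 5324.056
G_dBi = 10 * log10(5324.056) = 37.26 dBi

37.26 dBi


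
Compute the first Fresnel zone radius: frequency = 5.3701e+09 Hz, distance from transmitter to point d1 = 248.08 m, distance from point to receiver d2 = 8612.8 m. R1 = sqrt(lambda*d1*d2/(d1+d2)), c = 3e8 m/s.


lambda = c / f = 3.0000e+08 / 5.3701e+09 = 0.05586488 m
R1 = sqrt(0.05586488 * 248.08 * 8612.8 / (248.08 + 8612.8)) = 3.670 m

3.670 m


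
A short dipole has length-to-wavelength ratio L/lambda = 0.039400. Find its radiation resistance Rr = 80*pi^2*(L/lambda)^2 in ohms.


Rr = 80 * pi^2 * (0.039400)^2 = 80 * 9.869604 * 1.552360e-03 = 1.226 ohm

1.226 ohm


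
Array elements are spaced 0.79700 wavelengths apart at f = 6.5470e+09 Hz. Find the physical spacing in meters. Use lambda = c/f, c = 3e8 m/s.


lambda = c / f = 3.0000e+08 / 6.5470e+09 = 0.04582251 m
d = 0.79700 * 0.04582251 = 0.03652 m

0.03652 m


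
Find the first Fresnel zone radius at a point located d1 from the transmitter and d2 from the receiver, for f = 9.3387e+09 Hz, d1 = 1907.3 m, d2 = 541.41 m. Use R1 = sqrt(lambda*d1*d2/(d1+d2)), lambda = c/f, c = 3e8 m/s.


lambda = c / f = 3.0000e+08 / 9.3387e+09 = 0.03212439 m
R1 = sqrt(0.03212439 * 1907.3 * 541.41 / (1907.3 + 541.41)) = 3.681 m

3.681 m


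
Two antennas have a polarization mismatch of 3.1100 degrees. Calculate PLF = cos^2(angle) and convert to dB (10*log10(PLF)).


PLF_linear = cos^2(3.1100 deg) = 0.9970566
PLF_dB = 10 * log10(0.9970566) = -0.01280 dB

-0.01280 dB


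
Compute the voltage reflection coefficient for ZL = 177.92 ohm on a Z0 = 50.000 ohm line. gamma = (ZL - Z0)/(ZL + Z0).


gamma = (177.92 - 50.000) / (177.92 + 50.000) = 0.5612

0.5612


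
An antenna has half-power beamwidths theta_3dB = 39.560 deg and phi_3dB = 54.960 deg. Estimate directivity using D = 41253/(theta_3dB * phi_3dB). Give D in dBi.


D_linear = 41253 / (39.560 * 54.960) = 18.97372
D_dBi = 10 * log10(18.97372) = 12.78 dBi

12.78 dBi


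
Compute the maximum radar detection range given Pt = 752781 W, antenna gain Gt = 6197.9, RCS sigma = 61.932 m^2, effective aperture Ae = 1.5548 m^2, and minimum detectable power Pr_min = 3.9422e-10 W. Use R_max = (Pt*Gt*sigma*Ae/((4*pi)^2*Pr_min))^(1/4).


R^4 = 752781*6197.9*61.932*1.5548 / ((4*pi)^2 * 3.9422e-10) = 7.216797e+18
R_max = 7.216797e+18^0.25 = 51831 m

51831 m


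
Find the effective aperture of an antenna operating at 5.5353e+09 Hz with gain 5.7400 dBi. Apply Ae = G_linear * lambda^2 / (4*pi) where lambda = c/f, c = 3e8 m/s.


lambda = c / f = 3.0000e+08 / 5.5353e+09 = 0.05419760 m
G_linear = 10^(5.7400/10) = 3.749730
Ae = G_linear * lambda^2 / (4*pi) = 3.749730 * 0.05419760^2 / (4*pi) = 8.765e-04 m^2

8.765e-04 m^2


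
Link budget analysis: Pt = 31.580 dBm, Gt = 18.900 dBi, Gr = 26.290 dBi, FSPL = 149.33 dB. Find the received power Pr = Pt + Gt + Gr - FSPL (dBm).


Pr = 31.580 + 18.900 + 26.290 - 149.33 = -72.56 dBm

-72.56 dBm


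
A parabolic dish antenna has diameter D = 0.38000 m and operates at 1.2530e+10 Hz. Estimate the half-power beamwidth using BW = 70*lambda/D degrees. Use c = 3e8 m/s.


lambda = c / f = 3.0000e+08 / 1.2530e+10 = 0.02394254 m
BW = 70 * 0.02394254 / 0.38000 = 4.410 deg

4.410 deg


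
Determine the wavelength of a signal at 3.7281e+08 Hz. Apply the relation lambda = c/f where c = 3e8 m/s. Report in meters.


lambda = c / f = 3.0000e+08 / 3.7281e+08 = 0.8047 m

0.8047 m


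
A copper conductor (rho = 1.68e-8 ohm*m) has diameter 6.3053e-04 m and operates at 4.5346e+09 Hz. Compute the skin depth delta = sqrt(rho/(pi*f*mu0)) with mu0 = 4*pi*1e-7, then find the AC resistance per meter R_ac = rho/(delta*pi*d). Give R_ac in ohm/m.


delta = sqrt(1.68e-8 / (pi * 4.5346e+09 * 4*pi*1e-7)) = 9.687356e-07 m
R_ac = 1.68e-8 / (9.687356e-07 * pi * 6.3053e-04) = 8.755 ohm/m

8.755 ohm/m


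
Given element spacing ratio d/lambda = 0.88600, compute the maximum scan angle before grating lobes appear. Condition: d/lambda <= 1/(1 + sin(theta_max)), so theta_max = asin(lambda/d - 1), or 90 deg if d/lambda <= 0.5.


lambda/d - 1 = 1/0.88600 - 1 = 0.1286682
theta_max = asin(0.1286682) = 7.393 deg

7.393 deg


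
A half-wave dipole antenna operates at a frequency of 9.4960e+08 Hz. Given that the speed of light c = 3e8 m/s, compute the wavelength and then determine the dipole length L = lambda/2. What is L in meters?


lambda = c / f = 3.0000e+08 / 9.4960e+08 = 0.3159225 m
L = lambda / 2 = 0.3159225 / 2 = 0.1580 m

0.1580 m


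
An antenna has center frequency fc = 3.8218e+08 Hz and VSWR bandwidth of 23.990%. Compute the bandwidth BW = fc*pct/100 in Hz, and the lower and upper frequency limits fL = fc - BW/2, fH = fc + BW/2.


BW = 3.8218e+08 * 23.990/100 = 9.168498e+07 Hz
fL = 3.8218e+08 - 9.168498e+07/2 = 3.363e+08 Hz
fH = 3.8218e+08 + 9.168498e+07/2 = 4.280e+08 Hz

BW=9.168e+07 Hz, fL=3.363e+08 Hz, fH=4.280e+08 Hz


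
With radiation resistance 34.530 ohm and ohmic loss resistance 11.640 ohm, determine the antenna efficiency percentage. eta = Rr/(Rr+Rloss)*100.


eta = 34.530 / (34.530 + 11.640) * 100 = 74.79%

74.79%


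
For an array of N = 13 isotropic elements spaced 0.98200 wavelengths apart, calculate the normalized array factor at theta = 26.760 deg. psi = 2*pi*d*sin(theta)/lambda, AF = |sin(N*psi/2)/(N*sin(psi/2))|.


psi = 2*pi*0.98200*sin(26.760 deg) = 2.778109 rad
AF = |sin(13*2.778109/2) / (13*sin(2.778109/2))| = 0.05566

0.05566


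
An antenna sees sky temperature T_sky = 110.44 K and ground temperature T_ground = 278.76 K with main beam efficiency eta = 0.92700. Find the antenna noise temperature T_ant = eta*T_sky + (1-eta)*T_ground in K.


T_ant = 0.92700 * 110.44 + (1 - 0.92700) * 278.76 = 122.7 K

122.7 K


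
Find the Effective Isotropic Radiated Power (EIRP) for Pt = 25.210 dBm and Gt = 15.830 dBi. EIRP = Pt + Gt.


EIRP = Pt + Gt = 25.210 + 15.830 = 41.04 dBm

41.04 dBm


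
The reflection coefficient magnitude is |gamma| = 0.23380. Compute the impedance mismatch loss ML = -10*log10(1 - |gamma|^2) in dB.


ML = -10 * log10(1 - 0.23380^2) = -10 * log10(0.94533756) = 0.2441 dB

0.2441 dB


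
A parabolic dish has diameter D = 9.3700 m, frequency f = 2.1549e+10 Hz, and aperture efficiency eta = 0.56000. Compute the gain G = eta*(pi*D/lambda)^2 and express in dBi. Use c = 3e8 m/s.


lambda = c / f = 3.0000e+08 / 2.1549e+10 = 0.01392176 m
G_linear = 0.56000 * (pi * 9.3700 / 0.01392176)^2 = 2.503679e+06
G_dBi = 10 * log10(2.503679e+06) = 63.99 dBi

63.99 dBi


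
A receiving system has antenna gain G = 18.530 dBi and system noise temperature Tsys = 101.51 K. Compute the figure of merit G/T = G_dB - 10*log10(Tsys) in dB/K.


G/T = 18.530 - 10*log10(101.51) = 18.530 - 20.06509 = -1.535 dB/K

-1.535 dB/K


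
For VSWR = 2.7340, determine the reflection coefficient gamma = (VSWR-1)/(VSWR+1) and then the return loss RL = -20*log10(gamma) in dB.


gamma = (2.7340 - 1) / (2.7340 + 1) = 0.4643814
RL = -20 * log10(0.4643814) = 6.663 dB

6.663 dB
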